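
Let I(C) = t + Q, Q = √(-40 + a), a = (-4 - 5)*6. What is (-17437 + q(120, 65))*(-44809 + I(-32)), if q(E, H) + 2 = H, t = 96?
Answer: 776843662 - 17374*I*√94 ≈ 7.7684e+8 - 1.6845e+5*I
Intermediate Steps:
a = -54 (a = -9*6 = -54)
Q = I*√94 (Q = √(-40 - 54) = √(-94) = I*√94 ≈ 9.6954*I)
q(E, H) = -2 + H
I(C) = 96 + I*√94
(-17437 + q(120, 65))*(-44809 + I(-32)) = (-17437 + (-2 + 65))*(-44809 + (96 + I*√94)) = (-17437 + 63)*(-44713 + I*√94) = -17374*(-44713 + I*√94) = 776843662 - 17374*I*√94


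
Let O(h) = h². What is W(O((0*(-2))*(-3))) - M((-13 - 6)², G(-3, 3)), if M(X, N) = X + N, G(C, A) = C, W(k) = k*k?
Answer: -358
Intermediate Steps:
W(k) = k²
M(X, N) = N + X
W(O((0*(-2))*(-3))) - M((-13 - 6)², G(-3, 3)) = (((0*(-2))*(-3))²)² - (-3 + (-13 - 6)²) = ((0*(-3))²)² - (-3 + (-19)²) = (0²)² - (-3 + 361) = 0² - 1*358 = 0 - 358 = -358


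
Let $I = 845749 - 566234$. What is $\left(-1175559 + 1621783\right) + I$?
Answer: $725739$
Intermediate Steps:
$I = 279515$
$\left(-1175559 + 1621783\right) + I = \left(-1175559 + 1621783\right) + 279515 = 446224 + 279515 = 725739$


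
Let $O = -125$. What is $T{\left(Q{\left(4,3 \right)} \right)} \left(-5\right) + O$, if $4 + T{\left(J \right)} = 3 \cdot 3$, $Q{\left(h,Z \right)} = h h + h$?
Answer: $-150$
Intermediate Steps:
$Q{\left(h,Z \right)} = h + h^{2}$ ($Q{\left(h,Z \right)} = h^{2} + h = h + h^{2}$)
$T{\left(J \right)} = 5$ ($T{\left(J \right)} = -4 + 3 \cdot 3 = -4 + 9 = 5$)
$T{\left(Q{\left(4,3 \right)} \right)} \left(-5\right) + O = 5 \left(-5\right) - 125 = -25 - 125 = -150$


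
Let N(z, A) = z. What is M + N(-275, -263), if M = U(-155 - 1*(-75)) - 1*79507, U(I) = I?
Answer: -79862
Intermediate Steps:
M = -79587 (M = (-155 - 1*(-75)) - 1*79507 = (-155 + 75) - 79507 = -80 - 79507 = -79587)
M + N(-275, -263) = -79587 - 275 = -79862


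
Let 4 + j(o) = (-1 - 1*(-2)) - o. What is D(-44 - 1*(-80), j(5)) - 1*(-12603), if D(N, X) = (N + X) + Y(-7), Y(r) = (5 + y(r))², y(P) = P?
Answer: 12635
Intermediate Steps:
j(o) = -3 - o (j(o) = -4 + ((-1 - 1*(-2)) - o) = -4 + ((-1 + 2) - o) = -4 + (1 - o) = -3 - o)
Y(r) = (5 + r)²
D(N, X) = 4 + N + X (D(N, X) = (N + X) + (5 - 7)² = (N + X) + (-2)² = (N + X) + 4 = 4 + N + X)
D(-44 - 1*(-80), j(5)) - 1*(-12603) = (4 + (-44 - 1*(-80)) + (-3 - 1*5)) - 1*(-12603) = (4 + (-44 + 80) + (-3 - 5)) + 12603 = (4 + 36 - 8) + 12603 = 32 + 12603 = 12635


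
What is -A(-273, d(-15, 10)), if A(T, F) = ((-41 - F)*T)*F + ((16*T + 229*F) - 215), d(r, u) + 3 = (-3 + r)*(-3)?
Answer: -1288012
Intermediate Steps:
d(r, u) = 6 - 3*r (d(r, u) = -3 + (-3 + r)*(-3) = -3 + (9 - 3*r) = 6 - 3*r)
A(T, F) = -215 + 16*T + 229*F + F*T*(-41 - F) (A(T, F) = (T*(-41 - F))*F + (-215 + 16*T + 229*F) = F*T*(-41 - F) + (-215 + 16*T + 229*F) = -215 + 16*T + 229*F + F*T*(-41 - F))
-A(-273, d(-15, 10)) = -(-215 + 16*(-273) + 229*(6 - 3*(-15)) - 1*(-273)*(6 - 3*(-15))² - 41*(6 - 3*(-15))*(-273)) = -(-215 - 4368 + 229*(6 + 45) - 1*(-273)*(6 + 45)² - 41*(6 + 45)*(-273)) = -(-215 - 4368 + 229*51 - 1*(-273)*51² - 41*51*(-273)) = -(-215 - 4368 + 11679 - 1*(-273)*2601 + 570843) = -(-215 - 4368 + 11679 + 710073 + 570843) = -1*1288012 = -1288012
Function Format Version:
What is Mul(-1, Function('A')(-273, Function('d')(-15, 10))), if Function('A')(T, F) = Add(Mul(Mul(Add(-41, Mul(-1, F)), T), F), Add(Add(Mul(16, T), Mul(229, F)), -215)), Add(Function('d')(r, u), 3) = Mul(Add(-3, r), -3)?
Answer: -1288012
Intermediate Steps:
Function('d')(r, u) = Add(6, Mul(-3, r)) (Function('d')(r, u) = Add(-3, Mul(Add(-3, r), -3)) = Add(-3, Add(9, Mul(-3, r))) = Add(6, Mul(-3, r)))
Function('A')(T, F) = Add(-215, Mul(16, T), Mul(229, F), Mul(F, T, Add(-41, Mul(-1, F)))) (Function('A')(T, F) = Add(Mul(Mul(T, Add(-41, Mul(-1, F))), F), Add(-215, Mul(16, T), Mul(229, F))) = Add(Mul(F, T, Add(-41, Mul(-1, F))), Add(-215, Mul(16, T), Mul(229, F))) = Add(-215, Mul(16, T), Mul(229, F), Mul(F, T, Add(-41, Mul(-1, F)))))
Mul(-1, Function('A')(-273, Function('d')(-15, 10))) = Mul(-1, Add(-215, Mul(16, -273), Mul(229, Add(6, Mul(-3, -15))), Mul(-1, -273, Pow(Add(6, Mul(-3, -15)), 2)), Mul(-41, Add(6, Mul(-3, -15)), -273))) = Mul(-1, Add(-215, -4368, Mul(229, Add(6, 45)), Mul(-1, -273, Pow(Add(6, 45), 2)), Mul(-41, Add(6, 45), -273))) = Mul(-1, Add(-215, -4368, Mul(229, 51), Mul(-1, -273, Pow(51, 2)), Mul(-41, 51, -273))) = Mul(-1, Add(-215, -4368, 11679, Mul(-1, -273, 2601), 570843)) = Mul(-1, Add(-215, -4368, 11679, 710073, 570843)) = Mul(-1, 1288012) = -1288012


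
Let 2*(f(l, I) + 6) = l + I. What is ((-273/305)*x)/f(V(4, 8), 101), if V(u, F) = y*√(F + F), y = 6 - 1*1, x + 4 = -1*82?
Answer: 46956/33245 ≈ 1.4124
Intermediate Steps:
x = -86 (x = -4 - 1*82 = -4 - 82 = -86)
y = 5 (y = 6 - 1 = 5)
V(u, F) = 5*√2*√F (V(u, F) = 5*√(F + F) = 5*√(2*F) = 5*(√2*√F) = 5*√2*√F)
f(l, I) = -6 + I/2 + l/2 (f(l, I) = -6 + (l + I)/2 = -6 + (I + l)/2 = -6 + (I/2 + l/2) = -6 + I/2 + l/2)
((-273/305)*x)/f(V(4, 8), 101) = (-273/305*(-86))/(-6 + (½)*101 + (5*√2*√8)/2) = (-273*1/305*(-86))/(-6 + 101/2 + (5*√2*(2*√2))/2) = (-273/305*(-86))/(-6 + 101/2 + (½)*20) = 23478/(305*(-6 + 101/2 + 10)) = 23478/(305*(109/2)) = (23478/305)*(2/109) = 46956/33245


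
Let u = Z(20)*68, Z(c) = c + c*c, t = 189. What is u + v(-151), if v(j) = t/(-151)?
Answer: 4312371/151 ≈ 28559.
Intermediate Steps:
Z(c) = c + c²
u = 28560 (u = (20*(1 + 20))*68 = (20*21)*68 = 420*68 = 28560)
v(j) = -189/151 (v(j) = 189/(-151) = 189*(-1/151) = -189/151)
u + v(-151) = 28560 - 189/151 = 4312371/151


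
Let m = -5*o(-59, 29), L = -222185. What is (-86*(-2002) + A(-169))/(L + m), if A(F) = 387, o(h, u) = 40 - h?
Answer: -172559/222680 ≈ -0.77492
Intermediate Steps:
m = -495 (m = -5*(40 - 1*(-59)) = -5*(40 + 59) = -5*99 = -495)
(-86*(-2002) + A(-169))/(L + m) = (-86*(-2002) + 387)/(-222185 - 495) = (172172 + 387)/(-222680) = 172559*(-1/222680) = -172559/222680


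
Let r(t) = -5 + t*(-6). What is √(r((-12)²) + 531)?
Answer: 13*I*√2 ≈ 18.385*I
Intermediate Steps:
r(t) = -5 - 6*t
√(r((-12)²) + 531) = √((-5 - 6*(-12)²) + 531) = √((-5 - 6*144) + 531) = √((-5 - 864) + 531) = √(-869 + 531) = √(-338) = 13*I*√2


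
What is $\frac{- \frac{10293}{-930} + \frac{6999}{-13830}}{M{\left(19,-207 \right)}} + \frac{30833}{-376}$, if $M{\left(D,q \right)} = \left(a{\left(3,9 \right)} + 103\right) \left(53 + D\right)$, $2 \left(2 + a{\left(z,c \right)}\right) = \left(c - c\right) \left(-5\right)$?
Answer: $- \frac{2002647891487}{24422175720} \approx -82.001$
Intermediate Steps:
$a{\left(z,c \right)} = -2$ ($a{\left(z,c \right)} = -2 + \frac{\left(c - c\right) \left(-5\right)}{2} = -2 + \frac{0 \left(-5\right)}{2} = -2 + \frac{1}{2} \cdot 0 = -2 + 0 = -2$)
$M{\left(D,q \right)} = 5353 + 101 D$ ($M{\left(D,q \right)} = \left(-2 + 103\right) \left(53 + D\right) = 101 \left(53 + D\right) = 5353 + 101 D$)
$\frac{- \frac{10293}{-930} + \frac{6999}{-13830}}{M{\left(19,-207 \right)}} + \frac{30833}{-376} = \frac{- \frac{10293}{-930} + \frac{6999}{-13830}}{5353 + 101 \cdot 19} + \frac{30833}{-376} = \frac{\left(-10293\right) \left(- \frac{1}{930}\right) + 6999 \left(- \frac{1}{13830}\right)}{5353 + 1919} + 30833 \left(- \frac{1}{376}\right) = \frac{\frac{3431}{310} - \frac{2333}{4610}}{7272} - \frac{30833}{376} = \frac{754684}{71455} \cdot \frac{1}{7272} - \frac{30833}{376} = \frac{188671}{129905190} - \frac{30833}{376} = - \frac{2002647891487}{24422175720}$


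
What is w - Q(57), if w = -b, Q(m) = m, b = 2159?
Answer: -2216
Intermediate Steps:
w = -2159 (w = -1*2159 = -2159)
w - Q(57) = -2159 - 1*57 = -2159 - 57 = -2216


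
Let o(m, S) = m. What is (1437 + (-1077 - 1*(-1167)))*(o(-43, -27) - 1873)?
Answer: -2925732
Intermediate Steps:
(1437 + (-1077 - 1*(-1167)))*(o(-43, -27) - 1873) = (1437 + (-1077 - 1*(-1167)))*(-43 - 1873) = (1437 + (-1077 + 1167))*(-1916) = (1437 + 90)*(-1916) = 1527*(-1916) = -2925732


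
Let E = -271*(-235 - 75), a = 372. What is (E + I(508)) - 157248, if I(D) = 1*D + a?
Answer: -72358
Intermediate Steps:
I(D) = 372 + D (I(D) = 1*D + 372 = D + 372 = 372 + D)
E = 84010 (E = -271*(-310) = 84010)
(E + I(508)) - 157248 = (84010 + (372 + 508)) - 157248 = (84010 + 880) - 157248 = 84890 - 157248 = -72358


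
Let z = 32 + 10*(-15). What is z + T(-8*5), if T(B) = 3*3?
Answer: -109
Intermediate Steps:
z = -118 (z = 32 - 150 = -118)
T(B) = 9
z + T(-8*5) = -118 + 9 = -109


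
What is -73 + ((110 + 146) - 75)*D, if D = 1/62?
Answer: -4345/62 ≈ -70.081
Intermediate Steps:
D = 1/62 ≈ 0.016129
-73 + ((110 + 146) - 75)*D = -73 + ((110 + 146) - 75)*(1/62) = -73 + (256 - 75)*(1/62) = -73 + 181*(1/62) = -73 + 181/62 = -4345/62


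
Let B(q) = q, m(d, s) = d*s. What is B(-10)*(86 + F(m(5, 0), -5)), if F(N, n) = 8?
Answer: -940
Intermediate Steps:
B(-10)*(86 + F(m(5, 0), -5)) = -10*(86 + 8) = -10*94 = -940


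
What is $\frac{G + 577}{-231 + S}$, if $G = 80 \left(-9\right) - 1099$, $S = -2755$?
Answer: $\frac{621}{1493} \approx 0.41594$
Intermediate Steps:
$G = -1819$ ($G = -720 - 1099 = -1819$)
$\frac{G + 577}{-231 + S} = \frac{-1819 + 577}{-231 - 2755} = - \frac{1242}{-2986} = \left(-1242\right) \left(- \frac{1}{2986}\right) = \frac{621}{1493}$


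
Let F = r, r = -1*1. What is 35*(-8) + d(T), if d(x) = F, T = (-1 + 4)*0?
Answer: -281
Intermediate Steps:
r = -1
F = -1
T = 0 (T = 3*0 = 0)
d(x) = -1
35*(-8) + d(T) = 35*(-8) - 1 = -280 - 1 = -281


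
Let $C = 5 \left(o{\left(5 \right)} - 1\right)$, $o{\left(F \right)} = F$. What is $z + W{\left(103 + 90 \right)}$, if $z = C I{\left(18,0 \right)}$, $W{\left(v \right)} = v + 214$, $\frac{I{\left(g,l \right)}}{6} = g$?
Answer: $2567$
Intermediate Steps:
$I{\left(g,l \right)} = 6 g$
$W{\left(v \right)} = 214 + v$
$C = 20$ ($C = 5 \left(5 - 1\right) = 5 \cdot 4 = 20$)
$z = 2160$ ($z = 20 \cdot 6 \cdot 18 = 20 \cdot 108 = 2160$)
$z + W{\left(103 + 90 \right)} = 2160 + \left(214 + \left(103 + 90\right)\right) = 2160 + \left(214 + 193\right) = 2160 + 407 = 2567$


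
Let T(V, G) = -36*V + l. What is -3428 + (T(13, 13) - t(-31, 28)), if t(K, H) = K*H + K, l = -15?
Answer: -3012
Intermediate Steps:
T(V, G) = -15 - 36*V (T(V, G) = -36*V - 15 = -15 - 36*V)
t(K, H) = K + H*K (t(K, H) = H*K + K = K + H*K)
-3428 + (T(13, 13) - t(-31, 28)) = -3428 + ((-15 - 36*13) - (-31)*(1 + 28)) = -3428 + ((-15 - 468) - (-31)*29) = -3428 + (-483 - 1*(-899)) = -3428 + (-483 + 899) = -3428 + 416 = -3012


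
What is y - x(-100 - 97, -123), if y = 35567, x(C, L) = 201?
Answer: 35366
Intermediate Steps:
y - x(-100 - 97, -123) = 35567 - 1*201 = 35567 - 201 = 35366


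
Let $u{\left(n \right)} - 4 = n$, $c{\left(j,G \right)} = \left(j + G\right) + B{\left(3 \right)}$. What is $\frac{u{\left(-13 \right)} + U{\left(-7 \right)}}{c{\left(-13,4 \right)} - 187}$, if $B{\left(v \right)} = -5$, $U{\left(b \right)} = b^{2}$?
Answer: $- \frac{40}{201} \approx -0.199$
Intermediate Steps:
$c{\left(j,G \right)} = -5 + G + j$ ($c{\left(j,G \right)} = \left(j + G\right) - 5 = \left(G + j\right) - 5 = -5 + G + j$)
$u{\left(n \right)} = 4 + n$
$\frac{u{\left(-13 \right)} + U{\left(-7 \right)}}{c{\left(-13,4 \right)} - 187} = \frac{\left(4 - 13\right) + \left(-7\right)^{2}}{\left(-5 + 4 - 13\right) - 187} = \frac{-9 + 49}{-14 - 187} = \frac{40}{-201} = 40 \left(- \frac{1}{201}\right) = - \frac{40}{201}$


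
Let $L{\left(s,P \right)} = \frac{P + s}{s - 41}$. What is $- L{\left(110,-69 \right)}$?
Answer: $- \frac{41}{69} \approx -0.5942$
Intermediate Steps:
$L{\left(s,P \right)} = \frac{P + s}{-41 + s}$
$- L{\left(110,-69 \right)} = - \frac{-69 + 110}{-41 + 110} = - \frac{41}{69}$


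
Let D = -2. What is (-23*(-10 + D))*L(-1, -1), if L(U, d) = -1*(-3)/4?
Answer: 207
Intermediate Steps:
L(U, d) = ¾ (L(U, d) = 3*(¼) = ¾)
(-23*(-10 + D))*L(-1, -1) = -23*(-10 - 2)*(¾) = -23*(-12)*(¾) = 276*(¾) = 207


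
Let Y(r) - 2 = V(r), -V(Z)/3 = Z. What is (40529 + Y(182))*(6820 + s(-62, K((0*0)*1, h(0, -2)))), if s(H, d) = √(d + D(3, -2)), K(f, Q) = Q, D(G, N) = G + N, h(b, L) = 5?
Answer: 272697700 + 39985*√6 ≈ 2.7280e+8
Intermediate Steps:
V(Z) = -3*Z
s(H, d) = √(1 + d) (s(H, d) = √(d + (3 - 2)) = √(d + 1) = √(1 + d))
Y(r) = 2 - 3*r
(40529 + Y(182))*(6820 + s(-62, K((0*0)*1, h(0, -2)))) = (40529 + (2 - 3*182))*(6820 + √(1 + 5)) = (40529 + (2 - 546))*(6820 + √6) = (40529 - 544)*(6820 + √6) = 39985*(6820 + √6) = 272697700 + 39985*√6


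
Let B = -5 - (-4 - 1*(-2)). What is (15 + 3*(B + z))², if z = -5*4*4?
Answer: 54756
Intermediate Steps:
B = -3 (B = -5 - (-4 + 2) = -5 - 1*(-2) = -5 + 2 = -3)
z = -80 (z = -20*4 = -80)
(15 + 3*(B + z))² = (15 + 3*(-3 - 80))² = (15 + 3*(-83))² = (15 - 249)² = (-234)² = 54756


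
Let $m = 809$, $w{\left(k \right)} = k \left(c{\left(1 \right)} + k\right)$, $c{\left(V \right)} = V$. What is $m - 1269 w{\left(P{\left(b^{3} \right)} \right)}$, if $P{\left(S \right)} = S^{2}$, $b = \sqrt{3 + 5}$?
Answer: $-333309655$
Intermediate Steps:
$b = 2 \sqrt{2}$ ($b = \sqrt{8} = 2 \sqrt{2} \approx 2.8284$)
$w{\left(k \right)} = k \left(1 + k\right)$
$m - 1269 w{\left(P{\left(b^{3} \right)} \right)} = 809 - 1269 \left(\left(2 \sqrt{2}\right)^{3}\right)^{2} \left(1 + \left(\left(2 \sqrt{2}\right)^{3}\right)^{2}\right) = 809 - 1269 \left(16 \sqrt{2}\right)^{2} \left(1 + \left(16 \sqrt{2}\right)^{2}\right) = 809 - 1269 \cdot 512 \left(1 + 512\right) = 809 - 1269 \cdot 512 \cdot 513 = 809 - 333310464 = -333309655$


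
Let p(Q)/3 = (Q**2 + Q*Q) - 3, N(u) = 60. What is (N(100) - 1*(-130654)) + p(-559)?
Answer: 2005591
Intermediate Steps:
p(Q) = -9 + 6*Q**2 (p(Q) = 3*((Q**2 + Q*Q) - 3) = 3*((Q**2 + Q**2) - 3) = 3*(2*Q**2 - 3) = 3*(-3 + 2*Q**2) = -9 + 6*Q**2)
(N(100) - 1*(-130654)) + p(-559) = (60 - 1*(-130654)) + (-9 + 6*(-559)**2) = (60 + 130654) + (-9 + 6*312481) = 130714 + (-9 + 1874886) = 130714 + 1874877 = 2005591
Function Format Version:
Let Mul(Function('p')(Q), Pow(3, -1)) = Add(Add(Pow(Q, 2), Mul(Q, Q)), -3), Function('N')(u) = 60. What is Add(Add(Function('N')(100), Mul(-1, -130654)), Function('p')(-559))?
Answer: 2005591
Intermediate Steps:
Function('p')(Q) = Add(-9, Mul(6, Pow(Q, 2))) (Function('p')(Q) = Mul(3, Add(Add(Pow(Q, 2), Mul(Q, Q)), -3)) = Mul(3, Add(Add(Pow(Q, 2), Pow(Q, 2)), -3)) = Mul(3, Add(Mul(2, Pow(Q, 2)), -3)) = Mul(3, Add(-3, Mul(2, Pow(Q, 2)))) = Add(-9, Mul(6, Pow(Q, 2))))
Add(Add(Function('N')(100), Mul(-1, -130654)), Function('p')(-559)) = Add(Add(60, Mul(-1, -130654)), Add(-9, Mul(6, Pow(-559, 2)))) = Add(Add(60, 130654), Add(-9, Mul(6, 312481))) = Add(130714, Add(-9, 1874886)) = Add(130714, 1874877) = 2005591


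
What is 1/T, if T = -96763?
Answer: -1/96763 ≈ -1.0335e-5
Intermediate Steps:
1/T = 1/(-96763) = -1/96763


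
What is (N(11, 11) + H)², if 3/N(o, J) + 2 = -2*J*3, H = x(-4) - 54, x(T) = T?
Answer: 15578809/4624 ≈ 3369.1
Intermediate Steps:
H = -58 (H = -4 - 54 = -58)
N(o, J) = 3/(-2 - 6*J) (N(o, J) = 3/(-2 - 2*J*3) = 3/(-2 - 6*J))
(N(11, 11) + H)² = (-3/(2 + 6*11) - 58)² = (-3/(2 + 66) - 58)² = (-3/68 - 58)² = (-3947/68)² = 15578809/4624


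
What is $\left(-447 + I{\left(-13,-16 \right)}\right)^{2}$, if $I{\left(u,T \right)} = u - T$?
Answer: $197136$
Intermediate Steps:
$\left(-447 + I{\left(-13,-16 \right)}\right)^{2} = \left(-447 - -3\right)^{2} = \left(-447 + \left(-13 + 16\right)\right)^{2} = \left(-447 + 3\right)^{2} = \left(-444\right)^{2} = 197136$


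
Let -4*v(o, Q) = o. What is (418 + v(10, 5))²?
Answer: 690561/4 ≈ 1.7264e+5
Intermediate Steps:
v(o, Q) = -o/4
(418 + v(10, 5))² = (418 - ¼*10)² = (418 - 5/2)² = (831/2)² = 690561/4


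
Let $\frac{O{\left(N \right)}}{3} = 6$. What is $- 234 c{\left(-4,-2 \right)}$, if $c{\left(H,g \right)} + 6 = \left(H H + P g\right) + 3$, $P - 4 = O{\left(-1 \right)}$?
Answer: $7254$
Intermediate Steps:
$O{\left(N \right)} = 18$ ($O{\left(N \right)} = 3 \cdot 6 = 18$)
$P = 22$ ($P = 4 + 18 = 22$)
$c{\left(H,g \right)} = -3 + H^{2} + 22 g$ ($c{\left(H,g \right)} = -6 + \left(\left(H H + 22 g\right) + 3\right) = -6 + \left(\left(H^{2} + 22 g\right) + 3\right) = -6 + \left(3 + H^{2} + 22 g\right) = -3 + H^{2} + 22 g$)
$- 234 c{\left(-4,-2 \right)} = - 234 \left(-3 + \left(-4\right)^{2} + 22 \left(-2\right)\right) = - 234 \left(-3 + 16 - 44\right) = \left(-234\right) \left(-31\right) = 7254$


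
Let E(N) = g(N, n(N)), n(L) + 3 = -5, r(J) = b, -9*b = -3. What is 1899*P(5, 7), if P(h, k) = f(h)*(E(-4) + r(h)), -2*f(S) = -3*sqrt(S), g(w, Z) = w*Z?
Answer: 184203*sqrt(5)/2 ≈ 2.0595e+5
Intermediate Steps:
b = 1/3 (b = -1/9*(-3) = 1/3 ≈ 0.33333)
r(J) = 1/3
n(L) = -8 (n(L) = -3 - 5 = -8)
g(w, Z) = Z*w
E(N) = -8*N
f(S) = 3*sqrt(S)/2 (f(S) = -(-3)*sqrt(S)/2 = 3*sqrt(S)/2)
P(h, k) = 97*sqrt(h)/2 (P(h, k) = (3*sqrt(h)/2)*(-8*(-4) + 1/3) = (3*sqrt(h)/2)*(32 + 1/3) = (3*sqrt(h)/2)*(97/3) = 97*sqrt(h)/2)
1899*P(5, 7) = 1899*(97*sqrt(5)/2) = 184203*sqrt(5)/2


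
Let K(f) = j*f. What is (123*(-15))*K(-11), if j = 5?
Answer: 101475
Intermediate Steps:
K(f) = 5*f
(123*(-15))*K(-11) = (123*(-15))*(5*(-11)) = -1845*(-55) = 101475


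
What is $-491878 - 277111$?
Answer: $-768989$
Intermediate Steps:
$-491878 - 277111 = -768989$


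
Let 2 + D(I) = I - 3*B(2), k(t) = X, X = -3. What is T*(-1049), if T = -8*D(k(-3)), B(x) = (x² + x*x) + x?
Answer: -293720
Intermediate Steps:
k(t) = -3
B(x) = x + 2*x² (B(x) = (x² + x²) + x = 2*x² + x = x + 2*x²)
D(I) = -32 + I (D(I) = -2 + (I - 6*(1 + 2*2)) = -2 + (I - 6*(1 + 4)) = -2 + (I - 6*5) = -2 + (I - 3*10) = -2 + (I - 30) = -2 + (-30 + I) = -32 + I)
T = 280 (T = -8*(-32 - 3) = -8*(-35) = 280)
T*(-1049) = 280*(-1049) = -293720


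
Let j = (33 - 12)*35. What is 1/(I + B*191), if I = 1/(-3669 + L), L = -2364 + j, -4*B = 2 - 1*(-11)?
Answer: -10596/6577469 ≈ -0.0016110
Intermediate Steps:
B = -13/4 (B = -(2 - 1*(-11))/4 = -(2 + 11)/4 = -1/4*13 = -13/4 ≈ -3.2500)
j = 735 (j = 21*35 = 735)
L = -1629 (L = -2364 + 735 = -1629)
I = -1/5298 (I = 1/(-3669 - 1629) = 1/(-5298) = -1/5298 ≈ -0.00018875)
1/(I + B*191) = 1/(-1/5298 - 13/4*191) = 1/(-1/5298 - 2483/4) = 1/(-6577469/10596) = -10596/6577469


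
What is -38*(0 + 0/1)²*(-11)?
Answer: 0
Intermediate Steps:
-38*(0 + 0/1)²*(-11) = -38*(0 + 0*1)²*(-11) = -38*(0 + 0)²*(-11) = -38*0²*(-11) = -38*0*(-11) = 0*(-11) = 0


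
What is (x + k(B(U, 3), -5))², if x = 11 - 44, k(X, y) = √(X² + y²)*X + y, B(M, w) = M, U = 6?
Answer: 3640 - 456*√61 ≈ 78.526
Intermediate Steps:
k(X, y) = y + X*√(X² + y²) (k(X, y) = X*√(X² + y²) + y = y + X*√(X² + y²))
x = -33
(x + k(B(U, 3), -5))² = (-33 + (-5 + 6*√(6² + (-5)²)))² = (-33 + (-5 + 6*√(36 + 25)))² = (-33 + (-5 + 6*√61))² = (-38 + 6*√61)²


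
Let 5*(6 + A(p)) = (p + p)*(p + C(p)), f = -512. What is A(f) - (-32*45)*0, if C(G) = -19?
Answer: 543714/5 ≈ 1.0874e+5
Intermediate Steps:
A(p) = -6 + 2*p*(-19 + p)/5 (A(p) = -6 + ((p + p)*(p - 19))/5 = -6 + ((2*p)*(-19 + p))/5 = -6 + (2*p*(-19 + p))/5 = -6 + 2*p*(-19 + p)/5)
A(f) - (-32*45)*0 = (-6 - 38/5*(-512) + (2/5)*(-512)**2) - (-32*45)*0 = (-6 + 19456/5 + (2/5)*262144) - (-1440)*0 = (-6 + 19456/5 + 524288/5) - 1*0 = 543714/5 + 0 = 543714/5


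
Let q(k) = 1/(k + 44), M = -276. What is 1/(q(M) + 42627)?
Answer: 232/9889463 ≈ 2.3459e-5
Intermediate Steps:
q(k) = 1/(44 + k)
1/(q(M) + 42627) = 1/(1/(44 - 276) + 42627) = 1/(1/(-232) + 42627) = 1/(-1/232 + 42627) = 1/(9889463/232) = 232/9889463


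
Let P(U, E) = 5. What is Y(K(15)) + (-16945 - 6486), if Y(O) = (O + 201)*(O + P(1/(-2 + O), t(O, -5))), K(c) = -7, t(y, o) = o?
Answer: -23819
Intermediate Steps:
Y(O) = (5 + O)*(201 + O) (Y(O) = (O + 201)*(O + 5) = (201 + O)*(5 + O) = (5 + O)*(201 + O))
Y(K(15)) + (-16945 - 6486) = (1005 + (-7)² + 206*(-7)) + (-16945 - 6486) = (1005 + 49 - 1442) - 23431 = -388 - 23431 = -23819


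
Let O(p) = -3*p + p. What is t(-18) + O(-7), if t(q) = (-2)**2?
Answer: 18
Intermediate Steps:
t(q) = 4
O(p) = -2*p
t(-18) + O(-7) = 4 - 2*(-7) = 4 + 14 = 18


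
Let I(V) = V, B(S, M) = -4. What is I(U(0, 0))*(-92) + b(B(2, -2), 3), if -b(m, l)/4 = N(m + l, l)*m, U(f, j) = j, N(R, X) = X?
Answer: 48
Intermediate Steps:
b(m, l) = -4*l*m
I(U(0, 0))*(-92) + b(B(2, -2), 3) = 0*(-92) - 4*3*(-4) = 0 + 48 = 48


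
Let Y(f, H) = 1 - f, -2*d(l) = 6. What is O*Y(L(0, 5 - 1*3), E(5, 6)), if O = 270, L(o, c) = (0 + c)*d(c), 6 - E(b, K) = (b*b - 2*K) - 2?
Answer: 1890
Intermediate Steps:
d(l) = -3 (d(l) = -½*6 = -3)
E(b, K) = 8 - b² + 2*K (E(b, K) = 6 - ((b*b - 2*K) - 2) = 6 - ((b² - 2*K) - 2) = 6 - (-2 + b² - 2*K) = 6 + (2 - b² + 2*K) = 8 - b² + 2*K)
L(o, c) = -3*c (L(o, c) = (0 + c)*(-3) = c*(-3) = -3*c)
O*Y(L(0, 5 - 1*3), E(5, 6)) = 270*(1 - (-3)*(5 - 1*3)) = 270*(1 - (-3)*(5 - 3)) = 270*(1 - (-3)*2) = 270*(1 - 1*(-6)) = 270*(1 + 6) = 270*7 = 1890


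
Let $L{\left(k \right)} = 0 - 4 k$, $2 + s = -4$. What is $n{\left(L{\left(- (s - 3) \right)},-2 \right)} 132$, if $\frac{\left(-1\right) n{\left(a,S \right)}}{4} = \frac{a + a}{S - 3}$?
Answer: $- \frac{38016}{5} \approx -7603.2$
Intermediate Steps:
$s = -6$ ($s = -2 - 4 = -6$)
$L{\left(k \right)} = - 4 k$
$n{\left(a,S \right)} = - \frac{8 a}{-3 + S}$ ($n{\left(a,S \right)} = - 4 \frac{a + a}{S - 3} = - 4 \frac{2 a}{-3 + S} = - \frac{8 a}{-3 + S}$)
$n{\left(L{\left(- (s - 3) \right)},-2 \right)} 132 = - \frac{8 \left(- 4 \left(- (-6 - 3)\right)\right)}{-3 - 2} \cdot 132 = - \frac{8 \left(- 4 \left(\left(-1\right) \left(-9\right)\right)\right)}{-5} \cdot 132 = \left(-8\right) \left(\left(-4\right) 9\right) \left(- \frac{1}{5}\right) 132 = \left(-8\right) \left(-36\right) \left(- \frac{1}{5}\right) 132 = \left(- \frac{288}{5}\right) 132 = - \frac{38016}{5}$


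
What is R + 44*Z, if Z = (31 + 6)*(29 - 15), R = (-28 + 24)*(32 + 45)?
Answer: 22484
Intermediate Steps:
R = -308 (R = -4*77 = -308)
Z = 518 (Z = 37*14 = 518)
R + 44*Z = -308 + 44*518 = -308 + 22792 = 22484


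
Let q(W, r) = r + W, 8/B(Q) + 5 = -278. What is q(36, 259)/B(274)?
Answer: -83485/8 ≈ -10436.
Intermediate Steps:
B(Q) = -8/283 (B(Q) = 8/(-5 - 278) = 8/(-283) = 8*(-1/283) = -8/283)
q(W, r) = W + r
q(36, 259)/B(274) = (36 + 259)/(-8/283) = 295*(-283/8) = -83485/8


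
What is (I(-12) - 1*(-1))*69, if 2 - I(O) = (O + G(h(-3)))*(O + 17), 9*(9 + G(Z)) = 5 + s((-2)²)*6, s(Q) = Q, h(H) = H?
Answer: 19021/3 ≈ 6340.3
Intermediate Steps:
G(Z) = -52/9 (G(Z) = -9 + (5 + (-2)²*6)/9 = -9 + (5 + 4*6)/9 = -9 + (5 + 24)/9 = -9 + (⅑)*29 = -9 + 29/9 = -52/9)
I(O) = 2 - (17 + O)*(-52/9 + O) (I(O) = 2 - (O - 52/9)*(O + 17) = 2 - (-52/9 + O)*(17 + O) = 2 - (17 + O)*(-52/9 + O))
(I(-12) - 1*(-1))*69 = ((902/9 - 1*(-12)² - 101/9*(-12)) - 1*(-1))*69 = ((902/9 - 1*144 + 404/3) + 1)*69 = ((902/9 - 144 + 404/3) + 1)*69 = (818/9 + 1)*69 = (827/9)*69 = 19021/3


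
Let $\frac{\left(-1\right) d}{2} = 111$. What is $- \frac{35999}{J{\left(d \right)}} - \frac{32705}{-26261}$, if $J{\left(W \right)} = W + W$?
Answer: $\frac{959890759}{11659884} \approx 82.324$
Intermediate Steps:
$d = -222$ ($d = \left(-2\right) 111 = -222$)
$J{\left(W \right)} = 2 W$
$- \frac{35999}{J{\left(d \right)}} - \frac{32705}{-26261} = - \frac{35999}{2 \left(-222\right)} - \frac{32705}{-26261} = - \frac{35999}{-444} - - \frac{32705}{26261} = \left(-35999\right) \left(- \frac{1}{444}\right) + \frac{32705}{26261} = \frac{35999}{444} + \frac{32705}{26261} = \frac{959890759}{11659884}$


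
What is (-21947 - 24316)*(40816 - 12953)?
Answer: -1289025969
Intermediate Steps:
(-21947 - 24316)*(40816 - 12953) = -46263*27863 = -1289025969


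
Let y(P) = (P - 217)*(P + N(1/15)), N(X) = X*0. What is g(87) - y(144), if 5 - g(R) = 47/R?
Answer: 914932/87 ≈ 10516.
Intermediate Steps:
g(R) = 5 - 47/R
N(X) = 0
y(P) = P*(-217 + P) (y(P) = (P - 217)*(P + 0) = (-217 + P)*P = P*(-217 + P))
g(87) - y(144) = (5 - 47/87) - 144*(-217 + 144) = (5 - 47*1/87) - 144*(-73) = (5 - 47/87) - 1*(-10512) = 388/87 + 10512 = 914932/87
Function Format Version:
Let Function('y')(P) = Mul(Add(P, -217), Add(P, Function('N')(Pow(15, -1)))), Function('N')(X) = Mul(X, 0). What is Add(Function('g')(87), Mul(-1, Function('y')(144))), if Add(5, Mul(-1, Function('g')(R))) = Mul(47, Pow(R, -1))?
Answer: Rational(914932, 87) ≈ 10516.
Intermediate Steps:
Function('g')(R) = Add(5, Mul(-47, Pow(R, -1))) (Function('g')(R) = Add(5, Mul(-1, Mul(47, Pow(R, -1)))) = Add(5, Mul(-47, Pow(R, -1))))
Function('N')(X) = 0
Function('y')(P) = Mul(P, Add(-217, P)) (Function('y')(P) = Mul(Add(P, -217), Add(P, 0)) = Mul(Add(-217, P), P) = Mul(P, Add(-217, P)))
Add(Function('g')(87), Mul(-1, Function('y')(144))) = Add(Add(5, Mul(-47, Pow(87, -1))), Mul(-1, Mul(144, Add(-217, 144)))) = Add(Add(5, Mul(-47, Rational(1, 87))), Mul(-1, Mul(144, -73))) = Add(Add(5, Rational(-47, 87)), Mul(-1, -10512)) = Add(Rational(388, 87), 10512) = Rational(914932, 87)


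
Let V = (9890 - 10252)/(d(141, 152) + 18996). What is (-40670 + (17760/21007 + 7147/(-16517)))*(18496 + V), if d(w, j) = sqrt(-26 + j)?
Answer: -15696949402703147883880172/20867389575653985 - 2554133210980859*sqrt(14)/20867389575653985 ≈ -7.5222e+8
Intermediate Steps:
V = -362/(18996 + 3*sqrt(14)) (V = (9890 - 10252)/(sqrt(-26 + 152) + 18996) = -362/(sqrt(126) + 18996) = -362/(3*sqrt(14) + 18996) = -362/(18996 + 3*sqrt(14)) ≈ -0.019045)
(-40670 + (17760/21007 + 7147/(-16517)))*(18496 + V) = (-40670 + (17760/21007 + 7147/(-16517)))*(18496 + (-1146092/60141315 + 181*sqrt(14)/60141315)) = (-40670 + (17760*(1/21007) + 7147*(-1/16517)))*(1112372616148/60141315 + 181*sqrt(14)/60141315) = (-40670 + (17760/21007 - 7147/16517))*(1112372616148/60141315 + 181*sqrt(14)/60141315) = (-40670 + 143204891/346972619)*(1112372616148/60141315 + 181*sqrt(14)/60141315) = -14111233209839*(1112372616148/60141315 + 181*sqrt(14)/60141315)/346972619 = -15696949402703147883880172/20867389575653985 - 2554133210980859*sqrt(14)/20867389575653985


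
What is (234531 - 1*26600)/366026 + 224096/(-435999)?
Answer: 8632745573/159586969974 ≈ 0.054094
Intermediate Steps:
(234531 - 1*26600)/366026 + 224096/(-435999) = (234531 - 26600)*(1/366026) + 224096*(-1/435999) = 207931*(1/366026) - 224096/435999 = 207931/366026 - 224096/435999 = 8632745573/159586969974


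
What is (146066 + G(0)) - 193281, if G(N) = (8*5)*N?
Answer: -47215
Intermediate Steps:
G(N) = 40*N
(146066 + G(0)) - 193281 = (146066 + 40*0) - 193281 = (146066 + 0) - 193281 = 146066 - 193281 = -47215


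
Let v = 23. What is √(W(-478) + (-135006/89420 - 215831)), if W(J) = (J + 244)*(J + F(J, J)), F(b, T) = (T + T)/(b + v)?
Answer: I*√10233071829608390/312970 ≈ 323.22*I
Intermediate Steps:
F(b, T) = 2*T/(23 + b) (F(b, T) = (T + T)/(b + 23) = (2*T)/(23 + b) = 2*T/(23 + b))
W(J) = (244 + J)*(J + 2*J/(23 + J)) (W(J) = (J + 244)*(J + 2*J/(23 + J)) = (244 + J)*(J + 2*J/(23 + J)))
√(W(-478) + (-135006/89420 - 215831)) = √(-478*(6100 + (-478)² + 269*(-478))/(23 - 478) + (-135006/89420 - 215831)) = √(-478*(6100 + 228484 - 128582)/(-455) + (-135006*1/89420 - 215831)) = √(-478*(-1/455)*106002 + (-67503/44710 - 215831)) = √(3897612/35 - 9649871513/44710) = √(-32696654087/312970) = I*√10233071829608390/312970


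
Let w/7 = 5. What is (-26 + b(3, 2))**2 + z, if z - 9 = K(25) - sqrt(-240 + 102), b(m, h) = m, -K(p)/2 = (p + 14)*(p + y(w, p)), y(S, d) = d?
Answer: -3362 - I*sqrt(138) ≈ -3362.0 - 11.747*I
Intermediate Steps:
w = 35 (w = 7*5 = 35)
K(p) = -4*p*(14 + p) (K(p) = -2*(p + 14)*(p + p) = -2*(14 + p)*2*p = -4*p*(14 + p))
z = -3891 - I*sqrt(138) (z = 9 + (4*25*(-14 - 1*25) - sqrt(-240 + 102)) = 9 + (4*25*(-14 - 25) - sqrt(-138)) = 9 + (4*25*(-39) - I*sqrt(138)) = 9 + (-3900 - I*sqrt(138)) = -3891 - I*sqrt(138) ≈ -3891.0 - 11.747*I)
(-26 + b(3, 2))**2 + z = (-26 + 3)**2 + (-3891 - I*sqrt(138)) = (-23)**2 + (-3891 - I*sqrt(138)) = 529 + (-3891 - I*sqrt(138)) = -3362 - I*sqrt(138)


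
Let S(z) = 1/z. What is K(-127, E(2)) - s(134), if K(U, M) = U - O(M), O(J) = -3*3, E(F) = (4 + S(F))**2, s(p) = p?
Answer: -252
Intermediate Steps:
E(F) = (4 + 1/F)**2
O(J) = -9
K(U, M) = 9 + U (K(U, M) = U - 1*(-9) = U + 9 = 9 + U)
K(-127, E(2)) - s(134) = (9 - 127) - 1*134 = -118 - 134 = -252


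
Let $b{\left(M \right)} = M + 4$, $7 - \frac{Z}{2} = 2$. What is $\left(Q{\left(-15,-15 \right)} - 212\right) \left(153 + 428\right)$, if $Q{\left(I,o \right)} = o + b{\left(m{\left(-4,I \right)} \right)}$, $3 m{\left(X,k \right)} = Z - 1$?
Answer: $-127820$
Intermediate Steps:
$Z = 10$ ($Z = 14 - 4 = 10$)
$m{\left(X,k \right)} = 3$ ($m{\left(X,k \right)} = \frac{10 - 1}{3} = \frac{1}{3} \cdot 9 = 3$)
$b{\left(M \right)} = 4 + M$
$Q{\left(I,o \right)} = 7 + o$ ($Q{\left(I,o \right)} = o + \left(4 + 3\right) = o + 7 = 7 + o$)
$\left(Q{\left(-15,-15 \right)} - 212\right) \left(153 + 428\right) = \left(\left(7 - 15\right) - 212\right) \left(153 + 428\right) = \left(-8 - 212\right) 581 = \left(-220\right) 581 = -127820$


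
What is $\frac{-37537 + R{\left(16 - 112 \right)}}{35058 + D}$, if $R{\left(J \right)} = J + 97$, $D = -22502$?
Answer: $- \frac{9384}{3139} \approx -2.9895$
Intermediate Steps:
$R{\left(J \right)} = 97 + J$
$\frac{-37537 + R{\left(16 - 112 \right)}}{35058 + D} = \frac{-37537 + \left(97 + \left(16 - 112\right)\right)}{35058 - 22502} = \frac{-37537 + \left(97 - 96\right)}{12556} = \left(-37537 + 1\right) \frac{1}{12556} = \left(-37536\right) \frac{1}{12556} = - \frac{9384}{3139}$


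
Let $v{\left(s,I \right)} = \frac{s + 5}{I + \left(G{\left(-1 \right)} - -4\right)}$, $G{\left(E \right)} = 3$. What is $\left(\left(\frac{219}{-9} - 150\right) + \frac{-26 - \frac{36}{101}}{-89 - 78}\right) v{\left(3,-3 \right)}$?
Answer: $- \frac{17626910}{50601} \approx -348.35$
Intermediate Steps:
$v{\left(s,I \right)} = \frac{5 + s}{7 + I}$ ($v{\left(s,I \right)} = \frac{s + 5}{I + \left(3 - -4\right)} = \frac{5 + s}{I + \left(3 + 4\right)} = \frac{5 + s}{I + 7} = \frac{5 + s}{7 + I}$)
$\left(\left(\frac{219}{-9} - 150\right) + \frac{-26 - \frac{36}{101}}{-89 - 78}\right) v{\left(3,-3 \right)} = \left(\left(\frac{219}{-9} - 150\right) + \frac{-26 - \frac{36}{101}}{-89 - 78}\right) \frac{5 + 3}{7 - 3} = \left(\left(219 \left(- \frac{1}{9}\right) - 150\right) + \frac{-26 - \frac{36}{101}}{-167}\right) \frac{1}{4} \cdot 8 = \left(\left(- \frac{73}{3} - 150\right) + \left(-26 - \frac{36}{101}\right) \left(- \frac{1}{167}\right)\right) \frac{1}{4} \cdot 8 = \left(- \frac{523}{3} - - \frac{2662}{16867}\right) 2 = \left(- \frac{523}{3} + \frac{2662}{16867}\right) 2 = \left(- \frac{8813455}{50601}\right) 2 = - \frac{17626910}{50601}$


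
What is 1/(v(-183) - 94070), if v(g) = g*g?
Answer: -1/60581 ≈ -1.6507e-5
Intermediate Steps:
v(g) = g²
1/(v(-183) - 94070) = 1/((-183)² - 94070) = 1/(33489 - 94070) = 1/(-60581) = -1/60581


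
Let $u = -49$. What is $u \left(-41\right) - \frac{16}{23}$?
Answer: $\frac{46191}{23} \approx 2008.3$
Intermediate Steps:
$u \left(-41\right) - \frac{16}{23} = \left(-49\right) \left(-41\right) - \frac{16}{23} = 2009 - \frac{16}{23} = \frac{46191}{23}$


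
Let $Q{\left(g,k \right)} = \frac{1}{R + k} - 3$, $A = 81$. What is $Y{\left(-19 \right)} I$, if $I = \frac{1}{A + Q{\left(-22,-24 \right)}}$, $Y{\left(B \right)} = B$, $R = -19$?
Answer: $- \frac{817}{3353} \approx -0.24366$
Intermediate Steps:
$Q{\left(g,k \right)} = -3 + \frac{1}{-19 + k}$ ($Q{\left(g,k \right)} = \frac{1}{-19 + k} - 3 = -3 + \frac{1}{-19 + k}$)
$I = \frac{43}{3353}$ ($I = \frac{1}{81 + \frac{58 - -72}{-19 - 24}} = \frac{1}{81 + \frac{58 + 72}{-43}} = \frac{1}{81 - \frac{130}{43}} = \frac{1}{\frac{3353}{43}} = \frac{43}{3353} \approx 0.012824$)
$Y{\left(-19 \right)} I = \left(-19\right) \frac{43}{3353} = - \frac{817}{3353}$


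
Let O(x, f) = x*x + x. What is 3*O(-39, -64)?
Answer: 4446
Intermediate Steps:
O(x, f) = x + x² (O(x, f) = x² + x = x + x²)
3*O(-39, -64) = 3*(-39*(1 - 39)) = 3*(-39*(-38)) = 3*1482 = 4446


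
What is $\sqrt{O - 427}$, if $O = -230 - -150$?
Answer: $13 i \sqrt{3} \approx 22.517 i$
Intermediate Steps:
$O = -80$ ($O = -230 + 150 = -80$)
$\sqrt{O - 427} = \sqrt{-80 - 427} = \sqrt{-507} = 13 i \sqrt{3}$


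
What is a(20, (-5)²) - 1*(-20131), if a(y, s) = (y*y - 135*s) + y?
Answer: 17176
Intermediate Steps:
a(y, s) = y + y² - 135*s (a(y, s) = (y² - 135*s) + y = y + y² - 135*s)
a(20, (-5)²) - 1*(-20131) = (20 + 20² - 135*(-5)²) - 1*(-20131) = (20 + 400 - 135*25) + 20131 = (20 + 400 - 3375) + 20131 = -2955 + 20131 = 17176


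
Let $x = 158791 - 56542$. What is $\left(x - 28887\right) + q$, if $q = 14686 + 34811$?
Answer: $122859$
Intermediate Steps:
$q = 49497$
$x = 102249$ ($x = 158791 - 56542 = 102249$)
$\left(x - 28887\right) + q = \left(102249 - 28887\right) + 49497 = 73362 + 49497 = 122859$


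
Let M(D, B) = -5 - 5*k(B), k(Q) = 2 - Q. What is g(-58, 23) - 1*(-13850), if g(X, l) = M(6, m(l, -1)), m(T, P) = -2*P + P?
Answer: 13840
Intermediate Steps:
m(T, P) = -P
M(D, B) = -15 + 5*B (M(D, B) = -5 - 5*(2 - B) = -5 + (-10 + 5*B) = -15 + 5*B)
g(X, l) = -10 (g(X, l) = -15 + 5*(-1*(-1)) = -15 + 5*1 = -15 + 5 = -10)
g(-58, 23) - 1*(-13850) = -10 - 1*(-13850) = -10 + 13850 = 13840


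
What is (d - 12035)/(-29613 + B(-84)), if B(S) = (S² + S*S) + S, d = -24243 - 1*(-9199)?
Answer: 27079/15585 ≈ 1.7375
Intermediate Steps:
d = -15044 (d = -24243 + 9199 = -15044)
B(S) = S + 2*S² (B(S) = (S² + S²) + S = 2*S² + S = S + 2*S²)
(d - 12035)/(-29613 + B(-84)) = (-15044 - 12035)/(-29613 - 84*(1 + 2*(-84))) = -27079/(-29613 - 84*(1 - 168)) = -27079/(-29613 - 84*(-167)) = -27079/(-29613 + 14028) = -27079/(-15585) = -27079*(-1/15585) = 27079/15585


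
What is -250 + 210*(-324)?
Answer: -68290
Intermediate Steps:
-250 + 210*(-324) = -250 - 68040 = -68290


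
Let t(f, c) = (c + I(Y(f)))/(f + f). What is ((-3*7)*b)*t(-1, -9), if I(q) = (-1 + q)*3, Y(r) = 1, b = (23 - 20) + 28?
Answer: -5859/2 ≈ -2929.5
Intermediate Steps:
b = 31 (b = 3 + 28 = 31)
I(q) = -3 + 3*q
t(f, c) = c/(2*f) (t(f, c) = (c + (-3 + 3*1))/(f + f) = (c + (-3 + 3))/((2*f)) = (c + 0)*(1/(2*f)) = c*(1/(2*f)) = c/(2*f))
((-3*7)*b)*t(-1, -9) = (-3*7*31)*((½)*(-9)/(-1)) = (-21*31)*((½)*(-9)*(-1)) = -651*9/2 = -5859/2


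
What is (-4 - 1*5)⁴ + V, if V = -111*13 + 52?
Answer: 5170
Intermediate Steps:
V = -1391 (V = -1443 + 52 = -1391)
(-4 - 1*5)⁴ + V = (-4 - 1*5)⁴ - 1391 = (-4 - 5)⁴ - 1391 = (-9)⁴ - 1391 = 6561 - 1391 = 5170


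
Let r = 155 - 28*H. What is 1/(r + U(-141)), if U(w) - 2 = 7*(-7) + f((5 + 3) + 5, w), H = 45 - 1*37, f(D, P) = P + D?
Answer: -1/244 ≈ -0.0040984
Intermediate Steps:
f(D, P) = D + P
H = 8 (H = 45 - 37 = 8)
U(w) = -34 + w (U(w) = 2 + (7*(-7) + (((5 + 3) + 5) + w)) = 2 + (-49 + ((8 + 5) + w)) = 2 + (-49 + (13 + w)) = 2 + (-36 + w) = -34 + w)
r = -69 (r = 155 - 28*8 = 155 - 224 = -69)
1/(r + U(-141)) = 1/(-69 + (-34 - 141)) = 1/(-69 - 175) = 1/(-244) = -1/244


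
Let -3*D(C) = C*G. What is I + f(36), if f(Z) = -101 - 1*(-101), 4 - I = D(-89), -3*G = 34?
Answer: 3062/9 ≈ 340.22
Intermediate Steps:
G = -34/3 (G = -⅓*34 = -34/3 ≈ -11.333)
D(C) = 34*C/9 (D(C) = -C*(-34)/(3*3) = -(-34)*C/9 = 34*C/9)
I = 3062/9 (I = 4 - 34*(-89)/9 = 4 - 1*(-3026/9) = 4 + 3026/9 = 3062/9 ≈ 340.22)
f(Z) = 0 (f(Z) = -101 + 101 = 0)
I + f(36) = 3062/9 + 0 = 3062/9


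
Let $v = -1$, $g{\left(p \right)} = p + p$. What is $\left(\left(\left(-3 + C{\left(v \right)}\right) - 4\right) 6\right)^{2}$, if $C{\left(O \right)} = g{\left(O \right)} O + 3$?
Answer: $144$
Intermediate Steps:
$g{\left(p \right)} = 2 p$
$C{\left(O \right)} = 3 + 2 O^{2}$ ($C{\left(O \right)} = 2 O O + 3 = 2 O^{2} + 3 = 3 + 2 O^{2}$)
$\left(\left(\left(-3 + C{\left(v \right)}\right) - 4\right) 6\right)^{2} = \left(\left(\left(-3 + \left(3 + 2 \left(-1\right)^{2}\right)\right) - 4\right) 6\right)^{2} = \left(\left(\left(-3 + \left(3 + 2 \cdot 1\right)\right) - 4\right) 6\right)^{2} = \left(\left(\left(-3 + \left(3 + 2\right)\right) - 4\right) 6\right)^{2} = \left(\left(\left(-3 + 5\right) - 4\right) 6\right)^{2} = \left(\left(2 - 4\right) 6\right)^{2} = \left(\left(-2\right) 6\right)^{2} = \left(-12\right)^{2} = 144$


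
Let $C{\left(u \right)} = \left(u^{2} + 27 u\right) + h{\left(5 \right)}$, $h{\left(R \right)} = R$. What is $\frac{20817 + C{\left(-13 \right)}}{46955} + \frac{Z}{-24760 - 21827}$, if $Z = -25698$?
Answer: $\frac{144547018}{145832839} \approx 0.99118$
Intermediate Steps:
$C{\left(u \right)} = 5 + u^{2} + 27 u$ ($C{\left(u \right)} = \left(u^{2} + 27 u\right) + 5 = 5 + u^{2} + 27 u$)
$\frac{20817 + C{\left(-13 \right)}}{46955} + \frac{Z}{-24760 - 21827} = \frac{20817 + \left(5 + \left(-13\right)^{2} + 27 \left(-13\right)\right)}{46955} - \frac{25698}{-24760 - 21827} = \left(20817 + \left(5 + 169 - 351\right)\right) \frac{1}{46955} - \frac{25698}{-46587} = \left(20817 - 177\right) \frac{1}{46955} - - \frac{8566}{15529} = 20640 \cdot \frac{1}{46955} + \frac{8566}{15529} = \frac{4128}{9391} + \frac{8566}{15529} = \frac{144547018}{145832839}$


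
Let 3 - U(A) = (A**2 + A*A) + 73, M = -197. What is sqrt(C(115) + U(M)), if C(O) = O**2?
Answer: I*sqrt(64463) ≈ 253.9*I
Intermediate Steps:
U(A) = -70 - 2*A**2 (U(A) = 3 - ((A**2 + A*A) + 73) = 3 - ((A**2 + A**2) + 73) = 3 - (2*A**2 + 73) = 3 - (73 + 2*A**2) = 3 + (-73 - 2*A**2) = -70 - 2*A**2)
sqrt(C(115) + U(M)) = sqrt(115**2 + (-70 - 2*(-197)**2)) = sqrt(13225 + (-70 - 2*38809)) = sqrt(13225 + (-70 - 77618)) = sqrt(13225 - 77688) = sqrt(-64463) = I*sqrt(64463)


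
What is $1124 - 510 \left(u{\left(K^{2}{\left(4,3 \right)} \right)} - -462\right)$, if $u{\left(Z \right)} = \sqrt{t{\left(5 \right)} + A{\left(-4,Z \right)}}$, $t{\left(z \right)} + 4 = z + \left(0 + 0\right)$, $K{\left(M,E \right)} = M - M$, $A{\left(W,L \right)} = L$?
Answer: $-235006$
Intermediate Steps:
$K{\left(M,E \right)} = 0$
$t{\left(z \right)} = -4 + z$ ($t{\left(z \right)} = -4 + \left(z + \left(0 + 0\right)\right) = -4 + \left(z + 0\right) = -4 + z$)
$u{\left(Z \right)} = \sqrt{1 + Z}$ ($u{\left(Z \right)} = \sqrt{\left(-4 + 5\right) + Z} = \sqrt{1 + Z}$)
$1124 - 510 \left(u{\left(K^{2}{\left(4,3 \right)} \right)} - -462\right) = 1124 - 510 \left(\sqrt{1 + 0^{2}} - -462\right) = 1124 - 510 \left(\sqrt{1 + 0} + 462\right) = 1124 - 510 \left(\sqrt{1} + 462\right) = 1124 - 510 \left(1 + 462\right) = 1124 - 236130 = -235006$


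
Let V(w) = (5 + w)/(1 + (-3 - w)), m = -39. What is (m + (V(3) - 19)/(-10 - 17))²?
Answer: 26646244/18225 ≈ 1462.1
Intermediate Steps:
V(w) = (5 + w)/(-2 - w)
(m + (V(3) - 19)/(-10 - 17))² = (-39 + ((-5 - 1*3)/(2 + 3) - 19)/(-10 - 17))² = (-39 + ((-5 - 3)/5 - 19)/(-27))² = (-39 + ((⅕)*(-8) - 19)*(-1/27))² = (-39 + (-8/5 - 19)*(-1/27))² = (-39 - 103/5*(-1/27))² = (-39 + 103/135)² = (-5162/135)² = 26646244/18225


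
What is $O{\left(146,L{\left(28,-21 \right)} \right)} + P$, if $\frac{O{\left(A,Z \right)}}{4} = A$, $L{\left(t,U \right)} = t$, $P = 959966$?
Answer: $960550$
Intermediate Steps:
$O{\left(A,Z \right)} = 4 A$
$O{\left(146,L{\left(28,-21 \right)} \right)} + P = 4 \cdot 146 + 959966 = 584 + 959966 = 960550$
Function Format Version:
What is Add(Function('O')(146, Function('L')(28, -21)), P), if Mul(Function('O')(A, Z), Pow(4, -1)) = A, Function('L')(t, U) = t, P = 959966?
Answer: 960550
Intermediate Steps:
Function('O')(A, Z) = Mul(4, A)
Add(Function('O')(146, Function('L')(28, -21)), P) = Add(Mul(4, 146), 959966) = Add(584, 959966) = 960550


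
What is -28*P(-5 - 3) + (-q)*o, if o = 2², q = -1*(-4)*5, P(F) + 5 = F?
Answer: 284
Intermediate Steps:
P(F) = -5 + F
q = 20 (q = 4*5 = 20)
o = 4
-28*P(-5 - 3) + (-q)*o = -28*(-5 + (-5 - 3)) - 1*20*4 = -28*(-5 - 8) - 20*4 = -28*(-13) - 80 = 364 - 80 = 284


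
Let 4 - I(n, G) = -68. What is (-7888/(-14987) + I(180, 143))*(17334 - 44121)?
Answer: -29116183224/14987 ≈ -1.9428e+6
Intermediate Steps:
I(n, G) = 72 (I(n, G) = 4 - 1*(-68) = 4 + 68 = 72)
(-7888/(-14987) + I(180, 143))*(17334 - 44121) = (-7888/(-14987) + 72)*(17334 - 44121) = (-7888*(-1/14987) + 72)*(-26787) = (7888/14987 + 72)*(-26787) = (1086952/14987)*(-26787) = -29116183224/14987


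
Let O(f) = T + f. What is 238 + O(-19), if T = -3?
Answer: 216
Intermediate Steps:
O(f) = -3 + f
238 + O(-19) = 238 + (-3 - 19) = 238 - 22 = 216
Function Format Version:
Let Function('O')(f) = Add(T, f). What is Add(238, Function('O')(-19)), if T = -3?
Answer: 216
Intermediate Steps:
Function('O')(f) = Add(-3, f)
Add(238, Function('O')(-19)) = Add(238, Add(-3, -19)) = Add(238, -22) = 216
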